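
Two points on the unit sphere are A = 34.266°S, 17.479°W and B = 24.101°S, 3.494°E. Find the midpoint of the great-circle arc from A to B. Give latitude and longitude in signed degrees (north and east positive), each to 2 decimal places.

-29.60°, -6.47°

The central angle between A and B is δ = 0.3644 rad.
With f = 0.5, the slerp weights are sin((1−f)δ)/sin δ = 0.5084 and sin(fδ)/sin δ = 0.5084.
Weighted sum of the unit vectors: (0.5084)·(0.7883,-0.2482,-0.5630) + (0.5084)·(0.9111,0.0556,-0.4083) = (0.8640, -0.0979, -0.4939).
Converting back: φ = atan2(z, √(x²+y²)) = -29.60°, λ = atan2(y, x) = -6.47°.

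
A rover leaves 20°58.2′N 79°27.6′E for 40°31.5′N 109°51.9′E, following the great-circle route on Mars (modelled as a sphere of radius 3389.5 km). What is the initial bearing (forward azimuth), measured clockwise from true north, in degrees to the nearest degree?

Δλ = 30.405° = 0.5307 rad.
y = sin Δλ · cos φ₂ = (0.5061)(0.7601) = 0.3847
x = cos φ₁ sin φ₂ − sin φ₁ cos φ₂ cos Δλ = (0.9338)(0.6498) − (0.3579)(0.7601)(0.8625) = 0.3721
θ = atan2(y, x) = 45.95°, so the bearing is 46°.

46°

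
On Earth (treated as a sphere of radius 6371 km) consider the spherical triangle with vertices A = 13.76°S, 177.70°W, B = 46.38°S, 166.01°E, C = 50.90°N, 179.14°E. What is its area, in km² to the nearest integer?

7455853 km²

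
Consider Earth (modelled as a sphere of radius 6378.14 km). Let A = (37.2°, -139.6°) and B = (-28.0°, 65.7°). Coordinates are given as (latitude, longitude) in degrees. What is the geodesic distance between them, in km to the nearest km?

17464 km

In radians: φ₁ = 0.6493, φ₂ = -0.4887, Δλ = -154.700° = -2.7000 rad.
Haversine: a = sin²(Δφ/2) + cos φ₁ cos φ₂ sin²(Δλ/2) = 0.2903 + (0.7965)(0.8829)(0.9520) = 0.95984.
Central angle c = 2·arcsin(√a) = 2.73806 rad.
Distance = R·c = 6378.14 × 2.7381 ≈ 17464 km.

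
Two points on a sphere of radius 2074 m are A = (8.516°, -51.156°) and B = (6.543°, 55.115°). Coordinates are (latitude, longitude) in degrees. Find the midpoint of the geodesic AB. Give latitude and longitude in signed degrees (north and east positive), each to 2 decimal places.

12.42°, 2.15°

Central angle δ = 1.8322 rad. Interpolating on the sphere with fraction f = 0.5:
P = [sin((1−f)δ)·A + sin(fδ)·B] / sin δ = 0.8211·A + 0.8211·B in Cartesian coordinates,
giving P = (0.9759, 0.0367, 0.2152), i.e. latitude 12.42°, longitude 2.15°.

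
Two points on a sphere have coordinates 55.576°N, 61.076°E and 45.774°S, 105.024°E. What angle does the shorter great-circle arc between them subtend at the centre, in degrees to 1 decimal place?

107.9°

Let φ₁ = 0.9700 rad, φ₂ = -0.7989 rad, and Δλ = 0.7670 rad.
Haversine: a = sin²(Δφ/2) + cos φ₁ cos φ₂ sin²(Δλ/2) = 0.5984 + (0.5653)(0.6975)(0.1400) = 0.65361.
Central angle c = 2·arcsin(√a) = 1.88306 rad.
So the angular separation is 107.9°.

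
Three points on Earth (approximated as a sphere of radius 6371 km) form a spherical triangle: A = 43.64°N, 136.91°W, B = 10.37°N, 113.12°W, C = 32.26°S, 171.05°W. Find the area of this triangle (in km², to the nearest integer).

20328762 km²

Side lengths (central angles): a = 1.2179, b = 1.4322, c = 0.6831 rad; semiperimeter s = 1.6666.
By l'Huilier's theorem, tan(E/4) = √[tan(s/2) tan((s−a)/2) tan((s−b)/2) tan((s−c)/2)], giving spherical excess E = 0.5008 rad.
Area = E·R² = 0.5008 × (6371)² ≈ 20328762 km².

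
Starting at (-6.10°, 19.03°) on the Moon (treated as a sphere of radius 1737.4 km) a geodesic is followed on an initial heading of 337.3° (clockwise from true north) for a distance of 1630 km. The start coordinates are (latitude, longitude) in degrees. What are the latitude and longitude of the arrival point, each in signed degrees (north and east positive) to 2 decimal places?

Angular distance δ = d/R = 1630/1737.4 = 0.93818 rad; initial bearing θ = 5.8870 rad.
sin φ₂ = sin φ₁ cos δ + cos φ₁ sin δ cos θ = (-0.1063)(0.5913) + (0.9943)(0.8065)(0.9225) = 0.6770, so φ₂ = 42.61°.
Δλ = atan2(sin θ sin δ cos φ₁, cos δ − sin φ₁ sin φ₂) = atan2(-0.3095, 0.6632) = -25.015°.
λ₂ = 19.030° − 25.015° = -5.99°.

42.61°, -5.99°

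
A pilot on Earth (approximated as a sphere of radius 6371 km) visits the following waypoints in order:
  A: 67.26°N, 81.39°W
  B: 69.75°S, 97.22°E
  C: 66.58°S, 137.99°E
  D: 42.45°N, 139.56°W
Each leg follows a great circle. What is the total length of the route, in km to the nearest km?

Leg A→B: central angle 3.0972 rad, distance 19732.5 km.
Leg B→C: central angle 0.2650 rad, distance 1688.5 km.
Leg C→D: central angle 2.1905 rad, distance 13955.8 km.
Total: 19732.5 + 1688.5 + 13955.8 ≈ 35377 km.

35377 km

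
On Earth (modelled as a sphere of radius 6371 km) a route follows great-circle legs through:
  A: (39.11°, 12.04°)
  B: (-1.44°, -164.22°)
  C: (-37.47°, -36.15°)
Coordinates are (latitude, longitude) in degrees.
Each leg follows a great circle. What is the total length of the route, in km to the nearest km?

28963 km

Leg A→B: central angle 2.4814 rad, distance 15809.2 km.
Leg B→C: central angle 2.0646 rad, distance 13153.4 km.
Total: 15809.2 + 13153.4 ≈ 28963 km.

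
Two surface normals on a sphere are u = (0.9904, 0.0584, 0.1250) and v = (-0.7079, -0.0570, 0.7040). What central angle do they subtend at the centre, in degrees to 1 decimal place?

128.1°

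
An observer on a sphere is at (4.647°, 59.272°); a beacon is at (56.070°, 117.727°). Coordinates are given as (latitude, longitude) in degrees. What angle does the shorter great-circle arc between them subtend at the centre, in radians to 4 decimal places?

Let φ₁ = 0.0811 rad, φ₂ = 0.9786 rad, and Δλ = 1.0202 rad.
Haversine: a = sin²(Δφ/2) + cos φ₁ cos φ₂ sin²(Δλ/2) = 0.1882 + (0.9967)(0.5582)(0.2384) = 0.32086.
Central angle c = 2·arcsin(√a) = 1.20437 rad.
So the angular separation is 1.2044 rad.

1.2044 rad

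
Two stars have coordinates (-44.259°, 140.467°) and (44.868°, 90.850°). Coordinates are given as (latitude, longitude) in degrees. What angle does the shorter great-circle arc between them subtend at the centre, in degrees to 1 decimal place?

Let φ₁ = -0.7725 rad, φ₂ = 0.7831 rad, and Δλ = -0.8660 rad.
cos c = sin φ₁ sin φ₂ + cos φ₁ cos φ₂ cos Δλ = (-0.6979)(0.7055) + (0.7162)(0.7087)(0.6479) = -0.16349,
so c = arccos(-0.16349) = 1.73502 rad.
So the angular separation is 99.4°.

99.4°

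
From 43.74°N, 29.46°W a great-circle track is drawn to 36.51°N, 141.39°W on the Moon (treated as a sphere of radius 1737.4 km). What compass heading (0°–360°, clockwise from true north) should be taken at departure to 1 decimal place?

310.5°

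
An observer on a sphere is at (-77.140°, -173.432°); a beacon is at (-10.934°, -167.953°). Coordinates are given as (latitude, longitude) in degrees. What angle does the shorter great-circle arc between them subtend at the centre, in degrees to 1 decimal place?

With latitudes φ₁ = -77.140°, φ₂ = -10.934° and longitude difference Δλ = 5.479°:
cos c = sin φ₁ sin φ₂ + cos φ₁ cos φ₂ cos Δλ = (-0.9749)(-0.1897) + (0.2226)(0.9818)(0.9954) = 0.40245,
so c = arccos(0.40245) = 1.15660 rad.
So the angular separation is 66.3°.

66.3°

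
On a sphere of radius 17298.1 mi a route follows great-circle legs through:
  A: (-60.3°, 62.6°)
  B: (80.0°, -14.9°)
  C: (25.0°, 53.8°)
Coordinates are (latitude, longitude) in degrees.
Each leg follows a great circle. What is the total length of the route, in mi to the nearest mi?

62964 mi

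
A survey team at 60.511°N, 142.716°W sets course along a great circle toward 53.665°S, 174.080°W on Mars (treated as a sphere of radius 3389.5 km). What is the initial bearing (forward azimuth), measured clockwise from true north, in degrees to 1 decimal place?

200.2°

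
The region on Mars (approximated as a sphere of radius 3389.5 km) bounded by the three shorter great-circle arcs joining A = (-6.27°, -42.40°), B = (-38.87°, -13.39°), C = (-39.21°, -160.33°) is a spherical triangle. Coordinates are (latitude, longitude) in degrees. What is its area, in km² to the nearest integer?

10043931 km²

Side lengths (central angles): a = 1.6799, b = 1.8668, c = 0.7297 rad; semiperimeter s = 2.1382.
By l'Huilier's theorem, tan(E/4) = √[tan(s/2) tan((s−a)/2) tan((s−b)/2) tan((s−c)/2)], giving spherical excess E = 0.8742 rad.
Area = E·R² = 0.8742 × (3389.5)² ≈ 10043931 km².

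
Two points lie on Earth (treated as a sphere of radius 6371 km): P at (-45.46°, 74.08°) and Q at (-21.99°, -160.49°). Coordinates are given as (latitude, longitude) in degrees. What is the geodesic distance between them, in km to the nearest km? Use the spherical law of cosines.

Let φ₁ = -0.7934 rad, φ₂ = -0.3838 rad, and Δλ = 2.1892 rad.
cos c = sin φ₁ sin φ₂ + cos φ₁ cos φ₂ cos Δλ = (-0.7128)(-0.3744) + (0.7014)(0.9272)(-0.5797) = -0.11014,
so c = arccos(-0.11014) = 1.68116 rad.
Distance = R·c = 6371 × 1.6812 ≈ 10711 km.

10711 km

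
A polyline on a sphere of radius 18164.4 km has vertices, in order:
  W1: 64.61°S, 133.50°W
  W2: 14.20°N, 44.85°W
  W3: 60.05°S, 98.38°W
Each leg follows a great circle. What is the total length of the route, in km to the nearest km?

Leg W1→W2: central angle 1.7842 rad, distance 32409.5 km.
Leg W2→W3: central angle 1.4956 rad, distance 27166.5 km.
Total: 32409.5 + 27166.5 ≈ 59576 km.

59576 km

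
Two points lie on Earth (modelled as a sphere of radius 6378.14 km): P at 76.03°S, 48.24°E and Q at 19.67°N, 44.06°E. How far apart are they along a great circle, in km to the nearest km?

In radians: φ₁ = -1.3270, φ₂ = 0.3433, Δλ = -4.180° = -0.0730 rad.
cos c = sin φ₁ sin φ₂ + cos φ₁ cos φ₂ cos Δλ = (-0.9704)(0.3366) + (0.2414)(0.9416)(0.9973) = -0.09992,
so c = arccos(-0.09992) = 1.67089 rad.
Distance = R·c = 6378.14 × 1.6709 ≈ 10657 km.

10657 km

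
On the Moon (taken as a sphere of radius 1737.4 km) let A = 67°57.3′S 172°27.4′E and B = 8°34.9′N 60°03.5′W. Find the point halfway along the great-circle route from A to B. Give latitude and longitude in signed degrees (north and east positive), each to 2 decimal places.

-43.60°, -81.45°

The central angle between A and B is δ = 1.9435 rad.
With f = 0.5, the slerp weights are sin((1−f)δ)/sin δ = 0.8868 and sin(fδ)/sin δ = 0.8868.
Weighted sum of the unit vectors: (0.8868)·(-0.3721,0.0493,-0.9269) + (0.8868)·(0.4935,-0.8568,0.1492) = (0.1077, -0.7161, -0.6896).
Converting back: φ = atan2(z, √(x²+y²)) = -43.60°, λ = atan2(y, x) = -81.45°.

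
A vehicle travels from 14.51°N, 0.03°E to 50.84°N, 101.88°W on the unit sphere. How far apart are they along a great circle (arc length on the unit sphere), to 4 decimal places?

1.5026

In radians: φ₁ = 0.2532, φ₂ = 0.8873, Δλ = -101.910° = -1.7787 rad.
Haversine: a = sin²(Δφ/2) + cos φ₁ cos φ₂ sin²(Δλ/2) = 0.0972 + (0.9681)(0.6315)(0.6032) = 0.46595.
Central angle c = 2·arcsin(√a) = 1.50264 rad.
On the unit sphere the arc length equals the central angle: 1.5026.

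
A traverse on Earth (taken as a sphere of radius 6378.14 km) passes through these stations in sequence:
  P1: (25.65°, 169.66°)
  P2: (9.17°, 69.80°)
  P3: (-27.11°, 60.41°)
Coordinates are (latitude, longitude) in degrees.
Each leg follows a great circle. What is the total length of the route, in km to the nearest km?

Leg P1→P2: central angle 1.6543 rad, distance 10551.4 km.
Leg P2→P3: central angle 0.6528 rad, distance 4163.9 km.
Total: 10551.4 + 4163.9 ≈ 14715 km.

14715 km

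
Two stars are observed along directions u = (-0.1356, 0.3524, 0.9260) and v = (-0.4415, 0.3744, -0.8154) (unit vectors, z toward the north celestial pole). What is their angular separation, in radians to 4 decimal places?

u·v = -0.5633; |u| = 1.0000, |v| = 1.0000.
cos θ = (u·v)/(|u||v|) = -0.5632, so θ = 2.1691 rad.

2.1691 rad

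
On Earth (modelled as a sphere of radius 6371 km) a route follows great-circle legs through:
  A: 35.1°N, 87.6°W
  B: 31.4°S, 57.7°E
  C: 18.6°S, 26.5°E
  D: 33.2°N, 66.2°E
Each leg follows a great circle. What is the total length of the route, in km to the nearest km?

Leg A→B: central angle 2.6336 rad, distance 16778.5 km.
Leg B→C: central angle 0.5392 rad, distance 3434.9 km.
Leg C→D: central angle 1.1202 rad, distance 7136.6 km.
Total: 16778.5 + 3434.9 + 7136.6 ≈ 27350 km.

27350 km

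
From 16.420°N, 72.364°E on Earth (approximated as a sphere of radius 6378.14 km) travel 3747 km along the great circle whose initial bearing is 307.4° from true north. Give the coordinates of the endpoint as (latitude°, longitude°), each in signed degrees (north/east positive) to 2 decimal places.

33.93°, 40.31°

Angular distance δ = d/R = 3747/6378.14 = 0.58748 rad; initial bearing θ = 5.3651 rad.
sin φ₂ = sin φ₁ cos δ + cos φ₁ sin δ cos θ = (0.2827)(0.8323) + (0.9592)(0.5543)(0.6074) = 0.5582, so φ₂ = 33.93°.
Δλ = atan2(sin θ sin δ cos φ₁, cos δ − sin φ₁ sin φ₂) = atan2(-0.4224, 0.6746) = -32.052°.
λ₂ = 72.364° − 32.052° = 40.31°.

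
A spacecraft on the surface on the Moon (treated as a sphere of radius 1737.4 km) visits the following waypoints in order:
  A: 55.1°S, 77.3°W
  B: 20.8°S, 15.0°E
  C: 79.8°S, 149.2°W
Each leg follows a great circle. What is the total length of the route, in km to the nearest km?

4651 km

Leg A→B: central angle 1.2976 rad, distance 2254.5 km.
Leg B→C: central angle 1.3794 rad, distance 2396.6 km.
Total: 2254.5 + 2396.6 ≈ 4651 km.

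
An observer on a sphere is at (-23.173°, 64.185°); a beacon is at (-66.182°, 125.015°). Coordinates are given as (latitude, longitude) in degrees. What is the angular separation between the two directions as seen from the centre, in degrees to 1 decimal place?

57.3°

In radians: φ₁ = -0.4044, φ₂ = -1.1551, Δλ = 60.830° = 1.0617 rad.
Haversine: a = sin²(Δφ/2) + cos φ₁ cos φ₂ sin²(Δλ/2) = 0.1344 + (0.9193)(0.4038)(0.2563) = 0.22953.
Central angle c = 2·arcsin(√a) = 0.99924 rad.
So the angular separation is 57.3°.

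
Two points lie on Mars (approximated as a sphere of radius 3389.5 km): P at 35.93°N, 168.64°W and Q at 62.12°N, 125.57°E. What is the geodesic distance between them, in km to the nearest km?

2817 km

In radians: φ₁ = 0.6271, φ₂ = 1.0842, Δλ = -65.790° = -1.1483 rad.
cos c = sin φ₁ sin φ₂ + cos φ₁ cos φ₂ cos Δλ = (0.5868)(0.8839) + (0.8097)(0.4676)(0.4101) = 0.67396,
so c = arccos(0.67396) = 0.83124 rad.
Distance = R·c = 3389.5 × 0.8312 ≈ 2817 km.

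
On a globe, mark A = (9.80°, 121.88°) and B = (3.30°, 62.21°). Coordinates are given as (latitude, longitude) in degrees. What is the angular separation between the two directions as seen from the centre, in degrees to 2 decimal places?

59.56°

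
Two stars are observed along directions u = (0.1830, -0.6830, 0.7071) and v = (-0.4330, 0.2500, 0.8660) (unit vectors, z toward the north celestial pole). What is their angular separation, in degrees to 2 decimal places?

68.75°

u·v = 0.3624; |u| = 1.0000, |v| = 1.0000.
cos θ = (u·v)/(|u||v|) = 0.3624, so θ = 68.75°.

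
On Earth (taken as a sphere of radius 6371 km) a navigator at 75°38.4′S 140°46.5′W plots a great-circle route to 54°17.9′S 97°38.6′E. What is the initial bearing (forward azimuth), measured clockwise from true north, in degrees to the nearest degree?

With φ₁ = -1.3202, φ₂ = -0.9477, Δλ = -2.1220 rad, the forward-azimuth formula gives
θ = atan2( sin Δλ cos φ₂ , cos φ₁ sin φ₂ − sin φ₁ cos φ₂ cos Δλ ) = atan2(-0.4971, -0.4975) = -135.02°.
Adding 360° brings this into [0°, 360°): 225°.

225°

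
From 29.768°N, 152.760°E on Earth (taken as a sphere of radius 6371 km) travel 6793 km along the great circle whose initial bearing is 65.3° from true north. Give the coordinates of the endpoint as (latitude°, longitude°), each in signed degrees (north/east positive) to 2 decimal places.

33.89°, -133.90°

Angular distance δ = d/R = 6793/6371 = 1.06624 rad; initial bearing θ = 1.1397 rad.
sin φ₂ = sin φ₁ cos δ + cos φ₁ sin δ cos θ = (0.4965)(0.4834) + (0.8680)(0.8754)(0.4179) = 0.5575, so φ₂ = 33.89°.
Δλ = atan2(sin θ sin δ cos φ₁, cos δ − sin φ₁ sin φ₂) = atan2(0.6904, 0.2066) = 73.339°.
λ₂ = 152.760° + 73.339° = 226.10° → -133.90° after wrapping to (−180°, 180°].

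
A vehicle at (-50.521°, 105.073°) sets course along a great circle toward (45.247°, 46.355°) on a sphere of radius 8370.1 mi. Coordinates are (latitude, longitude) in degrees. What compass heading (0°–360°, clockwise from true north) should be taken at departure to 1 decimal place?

With φ₁ = -0.8818, φ₂ = 0.7897, Δλ = -1.0248 rad, the forward-azimuth formula gives
θ = atan2( sin Δλ cos φ₂ , cos φ₁ sin φ₂ − sin φ₁ cos φ₂ cos Δλ ) = atan2(-0.6017, 0.7337) = -39.36°.
Adding 360° brings this into [0°, 360°): 320.6°.

320.6°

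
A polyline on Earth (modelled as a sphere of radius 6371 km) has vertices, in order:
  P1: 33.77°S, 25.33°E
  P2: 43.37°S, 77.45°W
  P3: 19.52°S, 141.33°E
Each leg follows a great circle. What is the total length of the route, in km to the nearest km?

20391 km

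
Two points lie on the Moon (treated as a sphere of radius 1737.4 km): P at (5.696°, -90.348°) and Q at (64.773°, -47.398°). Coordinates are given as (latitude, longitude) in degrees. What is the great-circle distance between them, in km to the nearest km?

2014 km

With latitudes φ₁ = 5.696°, φ₂ = 64.773° and longitude difference Δλ = 42.950°:
cos c = sin φ₁ sin φ₂ + cos φ₁ cos φ₂ cos Δλ = (0.0993)(0.9046) + (0.9951)(0.4262)(0.7319) = 0.40020,
so c = arccos(0.40020) = 1.15906 rad.
Distance = R·c = 1737.4 × 1.1591 ≈ 2014 km.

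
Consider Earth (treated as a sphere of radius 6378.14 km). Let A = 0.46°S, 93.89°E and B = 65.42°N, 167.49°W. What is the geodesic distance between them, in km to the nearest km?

In radians: φ₁ = -0.0080, φ₂ = 1.1418, Δλ = 98.620° = 1.7212 rad.
cos c = sin φ₁ sin φ₂ + cos φ₁ cos φ₂ cos Δλ = (-0.0080)(0.9094) + (1.0000)(0.4160)(-0.1499) = -0.06964,
so c = arccos(-0.06964) = 1.64050 rad.
Distance = R·c = 6378.14 × 1.6405 ≈ 10463 km.

10463 km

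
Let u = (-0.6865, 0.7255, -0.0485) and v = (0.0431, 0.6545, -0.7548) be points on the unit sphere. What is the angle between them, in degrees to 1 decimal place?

61.2°

u·v = 0.4819; |u| = 1.0000, |v| = 1.0000.
cos θ = (u·v)/(|u||v|) = 0.4819, so θ = 61.2°.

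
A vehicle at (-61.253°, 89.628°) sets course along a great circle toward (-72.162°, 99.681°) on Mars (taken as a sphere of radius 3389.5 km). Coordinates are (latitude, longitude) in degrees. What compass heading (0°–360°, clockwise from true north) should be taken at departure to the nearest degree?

165°

Δλ = 10.053° = 0.1755 rad.
y = sin Δλ · cos φ₂ = (0.1746)(0.3063) = 0.0535
x = cos φ₁ sin φ₂ − sin φ₁ cos φ₂ cos Δλ = (0.4809)(-0.9519) − (-0.8768)(0.3063)(0.9846) = -0.1934
θ = atan2(y, x) = 164.54°, so the bearing is 165°.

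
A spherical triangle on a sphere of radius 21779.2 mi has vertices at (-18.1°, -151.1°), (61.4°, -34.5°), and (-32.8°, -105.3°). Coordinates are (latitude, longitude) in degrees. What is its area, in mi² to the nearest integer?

558944254 mi²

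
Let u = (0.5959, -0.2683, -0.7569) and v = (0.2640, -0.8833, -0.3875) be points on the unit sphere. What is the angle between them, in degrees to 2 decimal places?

u·v = 0.6876; |u| = 1.0000, |v| = 1.0000.
cos θ = (u·v)/(|u||v|) = 0.6876, so θ = 46.56°.

46.56°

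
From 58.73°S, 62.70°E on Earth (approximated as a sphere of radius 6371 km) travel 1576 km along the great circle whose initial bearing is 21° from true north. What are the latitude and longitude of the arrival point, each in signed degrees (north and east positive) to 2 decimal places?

Angular distance δ = d/R = 1576/6371 = 0.24737 rad; initial bearing θ = 0.3665 rad.
sin φ₂ = sin φ₁ cos δ + cos φ₁ sin δ cos θ = (-0.8547)(0.9696) + (0.5191)(0.2449)(0.9336) = -0.7101, so φ₂ = -45.24°.
Δλ = atan2(sin θ sin δ cos φ₁, cos δ − sin φ₁ sin φ₂) = atan2(0.0455, 0.3627) = 7.159°.
λ₂ = 62.700° + 7.159° = 69.86°.

-45.24°, 69.86°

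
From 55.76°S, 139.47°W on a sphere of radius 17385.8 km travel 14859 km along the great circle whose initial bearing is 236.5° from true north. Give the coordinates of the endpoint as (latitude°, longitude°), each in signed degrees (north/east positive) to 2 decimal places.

-50.98°, 132.82°

Angular distance δ = d/R = 14859/17385.8 = 0.85466 rad; initial bearing θ = 4.1277 rad.
sin φ₂ = sin φ₁ cos δ + cos φ₁ sin δ cos θ = (-0.8267)(0.6565) + (0.5627)(0.7543)(-0.5519) = -0.7770, so φ₂ = -50.98°.
Δλ = atan2(sin θ sin δ cos φ₁, cos δ − sin φ₁ sin φ₂) = atan2(-0.3539, 0.0142) = -87.708°.
λ₂ = -139.470° − 87.708° = -227.18° → 132.82° after wrapping to (−180°, 180°].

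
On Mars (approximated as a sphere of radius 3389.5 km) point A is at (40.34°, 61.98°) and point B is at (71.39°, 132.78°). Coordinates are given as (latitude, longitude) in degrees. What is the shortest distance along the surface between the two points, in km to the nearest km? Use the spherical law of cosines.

Let φ₁ = 0.7041 rad, φ₂ = 1.2460 rad, and Δλ = 1.2357 rad.
cos c = sin φ₁ sin φ₂ + cos φ₁ cos φ₂ cos Δλ = (0.6473)(0.9477) + (0.7622)(0.3191)(0.3289) = 0.69347,
so c = arccos(0.69347) = 0.80450 rad.
Distance = R·c = 3389.5 × 0.8045 ≈ 2727 km.

2727 km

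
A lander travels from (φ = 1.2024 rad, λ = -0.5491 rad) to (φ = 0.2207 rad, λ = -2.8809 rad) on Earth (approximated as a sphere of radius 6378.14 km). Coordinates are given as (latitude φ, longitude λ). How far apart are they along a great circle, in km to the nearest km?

10262 km

In radians: φ₁ = 1.2024, φ₂ = 0.2207, Δλ = -133.602° = -2.3318 rad.
Haversine: a = sin²(Δφ/2) + cos φ₁ cos φ₂ sin²(Δλ/2) = 0.2222 + (0.3601)(0.9757)(0.8448) = 0.51905.
Central angle c = 2·arcsin(√a) = 1.60891 rad.
Distance = R·c = 6378.14 × 1.6089 ≈ 10262 km.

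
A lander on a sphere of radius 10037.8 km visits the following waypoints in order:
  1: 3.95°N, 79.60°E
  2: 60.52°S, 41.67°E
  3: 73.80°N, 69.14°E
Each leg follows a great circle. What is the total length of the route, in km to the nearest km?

Leg 1→2: central angle 1.2374 rad, distance 12420.5 km.
Leg 2→3: central angle 2.3662 rad, distance 23751.4 km.
Total: 12420.5 + 23751.4 ≈ 36172 km.

36172 km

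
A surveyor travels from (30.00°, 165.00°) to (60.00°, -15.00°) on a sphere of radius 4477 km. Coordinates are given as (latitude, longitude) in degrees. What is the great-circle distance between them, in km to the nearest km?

Let φ₁ = 0.5236 rad, φ₂ = 1.0472 rad, and Δλ = -3.1416 rad.
Haversine: a = sin²(Δφ/2) + cos φ₁ cos φ₂ sin²(Δλ/2) = 0.0670 + (0.8660)(0.5000)(1.0000) = 0.50000.
Central angle c = 2·arcsin(√a) = 1.57080 rad.
Distance = R·c = 4477 × 1.5708 ≈ 7032 km.

7032 km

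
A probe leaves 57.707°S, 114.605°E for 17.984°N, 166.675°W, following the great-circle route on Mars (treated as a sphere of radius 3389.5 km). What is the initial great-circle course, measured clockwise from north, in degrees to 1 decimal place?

With φ₁ = -1.0072, φ₂ = 0.3139, Δλ = 1.3739 rad, the forward-azimuth formula gives
θ = atan2( sin Δλ cos φ₂ , cos φ₁ sin φ₂ − sin φ₁ cos φ₂ cos Δλ ) = atan2(0.9328, 0.3222) = 70.94°.
So the initial bearing is 70.9°.

70.9°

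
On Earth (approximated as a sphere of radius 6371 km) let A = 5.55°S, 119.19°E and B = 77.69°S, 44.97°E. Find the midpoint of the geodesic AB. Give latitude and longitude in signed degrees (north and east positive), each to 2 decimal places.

Central angle δ = 1.4180 rad. Interpolating on the sphere with fraction f = 0.5:
P = [sin((1−f)δ)·A + sin(fδ)·B] / sin δ = 0.6588·A + 0.6588·B in Cartesian coordinates,
giving P = (-0.2204, 0.6717, -0.7073), i.e. latitude -45.02°, longitude 108.17°.

-45.02°, 108.17°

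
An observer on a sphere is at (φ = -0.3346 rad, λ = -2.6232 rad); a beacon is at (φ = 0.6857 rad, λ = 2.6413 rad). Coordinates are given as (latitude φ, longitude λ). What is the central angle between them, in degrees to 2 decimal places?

79.89°

With latitudes φ₁ = -19.171°, φ₂ = 39.288° and longitude difference Δλ = -58.366°:
cos c = sin φ₁ sin φ₂ + cos φ₁ cos φ₂ cos Δλ = (-0.3284)(0.6332) + (0.9445)(0.7740)(0.5245) = 0.17548,
so c = arccos(0.17548) = 1.39440 rad.
So the angular separation is 79.89°.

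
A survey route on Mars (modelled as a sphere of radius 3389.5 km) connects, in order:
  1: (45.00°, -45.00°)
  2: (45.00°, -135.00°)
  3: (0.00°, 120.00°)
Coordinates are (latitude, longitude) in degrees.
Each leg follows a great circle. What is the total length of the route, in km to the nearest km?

9498 km

Leg 1→2: central angle 1.0472 rad, distance 3549.5 km.
Leg 2→3: central angle 1.7548 rad, distance 5948.1 km.
Total: 3549.5 + 5948.1 ≈ 9498 km.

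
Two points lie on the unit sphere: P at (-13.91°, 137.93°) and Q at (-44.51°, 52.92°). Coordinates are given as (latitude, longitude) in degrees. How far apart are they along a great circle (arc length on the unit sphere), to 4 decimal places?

1.3400

With latitudes φ₁ = -13.910°, φ₂ = -44.510° and longitude difference Δλ = -85.010°:
cos c = sin φ₁ sin φ₂ + cos φ₁ cos φ₂ cos Δλ = (-0.2404)(-0.7010) + (0.9707)(0.7131)(0.0870) = 0.22874,
so c = arccos(0.22874) = 1.34002 rad.
On the unit sphere the arc length equals the central angle: 1.3400.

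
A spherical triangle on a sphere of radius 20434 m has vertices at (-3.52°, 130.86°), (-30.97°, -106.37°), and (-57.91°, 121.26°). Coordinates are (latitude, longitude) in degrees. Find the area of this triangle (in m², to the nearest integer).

Side lengths (central angles): a = 1.4414, b = 0.9584, c = 2.0171 rad; semiperimeter s = 2.2085.
By l'Huilier's theorem, tan(E/4) = √[tan(s/2) tan((s−a)/2) tan((s−b)/2) tan((s−c)/2)], giving spherical excess E = 0.9253 rad.
Area = E·R² = 0.9253 × (20434)² ≈ 386357007 m².

386357007 m²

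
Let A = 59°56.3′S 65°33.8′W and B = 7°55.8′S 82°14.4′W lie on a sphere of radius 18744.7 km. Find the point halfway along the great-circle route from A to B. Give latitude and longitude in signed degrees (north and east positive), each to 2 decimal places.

-34.19°, -76.66°

Central angle δ = 0.9339 rad. Interpolating on the sphere with fraction f = 0.5:
P = [sin((1−f)δ)·A + sin(fδ)·B] / sin δ = 0.5599·A + 0.5599·B in Cartesian coordinates,
giving P = (0.1909, -0.8049, -0.5619), i.e. latitude -34.19°, longitude -76.66°.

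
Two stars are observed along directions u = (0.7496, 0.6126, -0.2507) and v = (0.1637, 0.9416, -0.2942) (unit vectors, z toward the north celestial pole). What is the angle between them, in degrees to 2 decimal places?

39.35°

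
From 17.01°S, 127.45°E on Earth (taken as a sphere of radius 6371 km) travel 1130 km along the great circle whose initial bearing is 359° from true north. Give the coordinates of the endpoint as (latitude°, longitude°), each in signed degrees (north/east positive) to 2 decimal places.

-6.85°, 127.27°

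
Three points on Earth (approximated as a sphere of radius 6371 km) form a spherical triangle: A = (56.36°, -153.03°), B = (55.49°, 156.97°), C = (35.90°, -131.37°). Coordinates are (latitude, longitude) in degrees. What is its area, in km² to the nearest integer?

2021715 km²

Side lengths (central angles): a = 0.8923, b = 0.4389, c = 0.4783 rad; semiperimeter s = 0.9048.
By l'Huilier's theorem, tan(E/4) = √[tan(s/2) tan((s−a)/2) tan((s−b)/2) tan((s−c)/2)], giving spherical excess E = 0.0498 rad.
Area = E·R² = 0.0498 × (6371)² ≈ 2021715 km².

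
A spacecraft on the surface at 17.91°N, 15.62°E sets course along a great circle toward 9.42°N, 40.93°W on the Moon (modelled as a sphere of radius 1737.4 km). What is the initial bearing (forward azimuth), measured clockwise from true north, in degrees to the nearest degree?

Δλ = -56.550° = -0.9870 rad.
y = sin Δλ · cos φ₂ = (-0.8344)(0.9865) = -0.8231
x = cos φ₁ sin φ₂ − sin φ₁ cos φ₂ cos Δλ = (0.9515)(0.1637) − (0.3075)(0.9865)(0.5512) = -0.0115
θ = atan2(y, x) = -90.80°; adding 360° gives 269°.

269°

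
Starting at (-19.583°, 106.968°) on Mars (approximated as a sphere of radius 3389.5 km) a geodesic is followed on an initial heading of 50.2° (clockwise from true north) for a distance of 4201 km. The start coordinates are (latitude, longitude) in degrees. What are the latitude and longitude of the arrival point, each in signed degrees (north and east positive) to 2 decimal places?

Angular distance δ = d/R = 4201/3389.5 = 1.23942 rad; initial bearing θ = 0.8762 rad.
sin φ₂ = sin φ₁ cos δ + cos φ₁ sin δ cos θ = (-0.3352)(0.3253) + (0.9422)(0.9456)(0.6401) = 0.4612, so φ₂ = 27.47°.
Δλ = atan2(sin θ sin δ cos φ₁, cos δ − sin φ₁ sin φ₂) = atan2(0.6845, 0.4799) = 54.962°.
λ₂ = 106.968° + 54.962° = 161.93°.

27.47°, 161.93°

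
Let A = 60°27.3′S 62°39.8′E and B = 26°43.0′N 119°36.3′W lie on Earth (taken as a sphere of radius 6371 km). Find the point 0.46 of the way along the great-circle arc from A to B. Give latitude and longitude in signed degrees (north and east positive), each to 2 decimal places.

Central angle δ = 2.5521 rad. Interpolating on the sphere with fraction f = 0.46:
P = [sin((1−f)δ)·A + sin(fδ)·B] / sin δ = 1.7656·A + 1.6591·B in Cartesian coordinates,
giving P = (-0.3323, -0.5151, -0.7901), i.e. latitude -52.19°, longitude -122.83°.

-52.19°, -122.83°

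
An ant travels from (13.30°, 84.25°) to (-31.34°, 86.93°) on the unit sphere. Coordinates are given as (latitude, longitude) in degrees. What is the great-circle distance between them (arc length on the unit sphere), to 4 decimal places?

Let φ₁ = 0.2321 rad, φ₂ = -0.5470 rad, and Δλ = 0.0468 rad.
Haversine: a = sin²(Δφ/2) + cos φ₁ cos φ₂ sin²(Δλ/2) = 0.1442 + (0.9732)(0.8541)(0.0005) = 0.14469.
Central angle c = 2·arcsin(√a) = 0.78041 rad.
On the unit sphere the arc length equals the central angle: 0.7804.

0.7804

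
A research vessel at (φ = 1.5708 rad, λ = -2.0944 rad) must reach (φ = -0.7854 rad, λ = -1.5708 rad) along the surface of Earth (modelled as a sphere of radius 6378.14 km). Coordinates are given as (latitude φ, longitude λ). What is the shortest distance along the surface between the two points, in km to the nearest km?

With latitudes φ₁ = 90.000°, φ₂ = -45.000° and longitude difference Δλ = 30.000°:
cos c = sin φ₁ sin φ₂ + cos φ₁ cos φ₂ cos Δλ = (1.0000)(-0.7071) + (-0.0000)(0.7071)(0.8660) = -0.70711,
so c = arccos(-0.70711) = 2.35620 rad.
Distance = R·c = 6378.14 × 2.3562 ≈ 15028 km.

15028 km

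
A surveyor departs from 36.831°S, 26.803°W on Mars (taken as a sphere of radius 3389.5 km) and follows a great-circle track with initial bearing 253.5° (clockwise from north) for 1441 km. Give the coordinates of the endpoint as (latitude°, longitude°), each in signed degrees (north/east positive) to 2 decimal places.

Angular distance δ = d/R = 1441/3389.5 = 0.42514 rad; initial bearing θ = 4.4244 rad.
sin φ₂ = sin φ₁ cos δ + cos φ₁ sin δ cos θ = (-0.5995)(0.9110) + (0.8004)(0.4124)(-0.2840) = -0.6399, so φ₂ = -39.78°.
Δλ = atan2(sin θ sin δ cos φ₁, cos δ − sin φ₁ sin φ₂) = atan2(-0.3165, 0.5274) = -30.970°.
λ₂ = -26.803° − 30.970° = -57.77°.

-39.78°, -57.77°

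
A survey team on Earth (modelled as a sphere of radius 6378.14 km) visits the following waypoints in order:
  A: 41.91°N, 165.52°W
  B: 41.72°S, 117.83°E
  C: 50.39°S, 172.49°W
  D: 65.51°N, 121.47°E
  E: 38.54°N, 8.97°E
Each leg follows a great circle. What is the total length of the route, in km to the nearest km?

Leg A→B: central angle 1.8926 rad, distance 12071.2 km.
Leg B→C: central angle 0.8258 rad, distance 5267.2 km.
Leg C→D: central angle 2.2065 rad, distance 14073.5 km.
Leg D→E: central angle 1.1119 rad, distance 7092.1 km.
Total: 12071.2 + 5267.2 + 14073.5 + 7092.1 ≈ 38504 km.

38504 km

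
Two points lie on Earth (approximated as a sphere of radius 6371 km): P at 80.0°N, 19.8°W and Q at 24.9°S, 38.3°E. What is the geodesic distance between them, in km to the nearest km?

In radians: φ₁ = 1.3963, φ₂ = -0.4346, Δλ = 58.100° = 1.0140 rad.
Haversine: a = sin²(Δφ/2) + cos φ₁ cos φ₂ sin²(Δλ/2) = 0.6286 + (0.1736)(0.9070)(0.2358) = 0.66570.
Central angle c = 2·arcsin(√a) = 1.90859 rad.
Distance = R·c = 6371 × 1.9086 ≈ 12160 km.

12160 km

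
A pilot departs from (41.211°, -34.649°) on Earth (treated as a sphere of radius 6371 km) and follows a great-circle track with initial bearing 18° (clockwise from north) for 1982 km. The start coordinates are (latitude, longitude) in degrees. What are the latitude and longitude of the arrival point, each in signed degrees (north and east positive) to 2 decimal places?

Angular distance δ = d/R = 1982/6371 = 0.31110 rad; initial bearing θ = 0.3142 rad.
sin φ₂ = sin φ₁ cos δ + cos φ₁ sin δ cos θ = (0.6588)(0.9520) + (0.7523)(0.3061)(0.9511) = 0.8462, so φ₂ = 57.80°.
Δλ = atan2(sin θ sin δ cos φ₁, cos δ − sin φ₁ sin φ₂) = atan2(0.0712, 0.3945) = 10.225°.
λ₂ = -34.649° + 10.225° = -24.42°.

57.80°, -24.42°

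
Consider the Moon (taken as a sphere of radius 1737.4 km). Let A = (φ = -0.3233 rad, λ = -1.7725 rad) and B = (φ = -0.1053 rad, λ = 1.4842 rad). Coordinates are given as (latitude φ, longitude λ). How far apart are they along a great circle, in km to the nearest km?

4688 km

Let φ₁ = -0.3233 rad, φ₂ = -0.1053 rad, and Δλ = -3.0265 rad.
Haversine: a = sin²(Δφ/2) + cos φ₁ cos φ₂ sin²(Δλ/2) = 0.0118 + (0.9482)(0.9945)(0.9967) = 0.95165.
Central angle c = 2·arcsin(√a) = 2.69822 rad.
Distance = R·c = 1737.4 × 2.6982 ≈ 4688 km.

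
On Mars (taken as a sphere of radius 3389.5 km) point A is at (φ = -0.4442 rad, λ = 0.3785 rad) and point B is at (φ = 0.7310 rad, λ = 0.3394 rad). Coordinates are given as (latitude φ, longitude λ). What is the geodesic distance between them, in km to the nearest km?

3985 km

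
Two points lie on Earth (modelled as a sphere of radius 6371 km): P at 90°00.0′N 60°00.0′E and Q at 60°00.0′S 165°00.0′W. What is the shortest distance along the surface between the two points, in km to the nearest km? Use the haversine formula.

In radians: φ₁ = 1.5708, φ₂ = -1.0472, Δλ = 135.000° = 2.3562 rad.
Haversine: a = sin²(Δφ/2) + cos φ₁ cos φ₂ sin²(Δλ/2) = 0.9330 + (0.0000)(0.5000)(0.8536) = 0.93301.
Central angle c = 2·arcsin(√a) = 2.61799 rad.
Distance = R·c = 6371 × 2.6180 ≈ 16679 km.

16679 km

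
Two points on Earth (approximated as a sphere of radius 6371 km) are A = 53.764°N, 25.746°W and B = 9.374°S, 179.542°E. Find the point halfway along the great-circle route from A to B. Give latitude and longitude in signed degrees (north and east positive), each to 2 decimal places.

51.18°, -151.28°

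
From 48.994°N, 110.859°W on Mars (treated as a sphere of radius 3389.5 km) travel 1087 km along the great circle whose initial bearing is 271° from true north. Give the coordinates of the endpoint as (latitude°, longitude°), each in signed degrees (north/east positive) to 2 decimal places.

Angular distance δ = d/R = 1087/3389.5 = 0.32070 rad; initial bearing θ = 4.7298 rad.
sin φ₂ = sin φ₁ cos δ + cos φ₁ sin δ cos θ = (0.7546)(0.9490) + (0.6561)(0.3152)(0.0175) = 0.7198, so φ₂ = 46.04°.
Δλ = atan2(sin θ sin δ cos φ₁, cos δ − sin φ₁ sin φ₂) = atan2(-0.2068, 0.4058) = -27.002°.
λ₂ = -110.859° − 27.002° = -137.86°.

46.04°, -137.86°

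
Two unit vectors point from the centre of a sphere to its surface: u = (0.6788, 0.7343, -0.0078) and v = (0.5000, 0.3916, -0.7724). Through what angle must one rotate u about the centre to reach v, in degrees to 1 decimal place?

u·v = 0.6330; |u| = 1.0000, |v| = 1.0000.
cos θ = (u·v)/(|u||v|) = 0.6330, so θ = 50.7°.

50.7°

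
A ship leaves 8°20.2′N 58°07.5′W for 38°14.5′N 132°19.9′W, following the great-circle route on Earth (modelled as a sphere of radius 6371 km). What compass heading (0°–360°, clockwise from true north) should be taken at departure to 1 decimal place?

307.6°

With φ₁ = 0.1455, φ₂ = 0.6674, Δλ = -1.2952 rad, the forward-azimuth formula gives
θ = atan2( sin Δλ cos φ₂ , cos φ₁ sin φ₂ − sin φ₁ cos φ₂ cos Δλ ) = atan2(-0.7558, 0.5814) = -52.43°.
Adding 360° brings this into [0°, 360°): 307.6°.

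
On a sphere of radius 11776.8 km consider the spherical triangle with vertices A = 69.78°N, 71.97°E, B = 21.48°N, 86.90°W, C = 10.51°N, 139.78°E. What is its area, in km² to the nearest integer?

Side lengths (central angles): a = 2.1663, b = 1.2666, c = 1.5272 rad; semiperimeter s = 2.4800.
By l'Huilier's theorem, tan(E/4) = √[tan(s/2) tan((s−a)/2) tan((s−b)/2) tan((s−c)/2)], giving spherical excess E = 1.5433 rad.
Area = E·R² = 1.5433 × (11776.8)² ≈ 214045189 km².

214045189 km²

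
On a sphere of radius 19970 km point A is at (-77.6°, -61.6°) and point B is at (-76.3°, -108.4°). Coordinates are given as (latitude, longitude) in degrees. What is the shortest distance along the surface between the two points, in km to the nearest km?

In radians: φ₁ = -1.3544, φ₂ = -1.3317, Δλ = -46.800° = -0.8168 rad.
cos c = sin φ₁ sin φ₂ + cos φ₁ cos φ₂ cos Δλ = (-0.9767)(-0.9715) + (0.2147)(0.2368)(0.6845) = 0.98370,
so c = arccos(0.98370) = 0.18080 rad.
Distance = R·c = 19970 × 0.1808 ≈ 3611 km.

3611 km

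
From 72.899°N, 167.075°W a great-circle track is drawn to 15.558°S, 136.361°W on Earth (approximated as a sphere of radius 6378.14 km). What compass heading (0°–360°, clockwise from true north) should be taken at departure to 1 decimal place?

With φ₁ = 1.2723, φ₂ = -0.2715, Δλ = 0.5361 rad, the forward-azimuth formula gives
θ = atan2( sin Δλ cos φ₂ , cos φ₁ sin φ₂ − sin φ₁ cos φ₂ cos Δλ ) = atan2(0.4920, -0.8705) = 150.52°.
So the initial bearing is 150.5°.

150.5°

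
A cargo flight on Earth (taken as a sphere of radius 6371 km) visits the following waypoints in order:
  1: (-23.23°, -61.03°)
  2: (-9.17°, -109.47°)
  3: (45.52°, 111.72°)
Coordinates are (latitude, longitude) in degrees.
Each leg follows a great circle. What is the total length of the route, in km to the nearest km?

19760 km

Leg 1→2: central angle 0.8437 rad, distance 5375.3 km.
Leg 2→3: central angle 2.2578 rad, distance 14384.5 km.
Total: 5375.3 + 14384.5 ≈ 19760 km.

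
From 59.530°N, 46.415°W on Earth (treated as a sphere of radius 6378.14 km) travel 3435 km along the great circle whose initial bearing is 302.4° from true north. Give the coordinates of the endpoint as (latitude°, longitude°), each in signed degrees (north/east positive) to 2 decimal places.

61.55°, -111.80°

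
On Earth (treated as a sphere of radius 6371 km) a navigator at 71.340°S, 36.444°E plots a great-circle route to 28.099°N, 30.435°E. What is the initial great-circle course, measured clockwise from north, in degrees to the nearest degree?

With φ₁ = -1.2451, φ₂ = 0.4904, Δλ = -0.1049 rad, the forward-azimuth formula gives
θ = atan2( sin Δλ cos φ₂ , cos φ₁ sin φ₂ − sin φ₁ cos φ₂ cos Δλ ) = atan2(-0.0923, 0.9819) = -5.37°.
Adding 360° brings this into [0°, 360°): 355°.

355°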